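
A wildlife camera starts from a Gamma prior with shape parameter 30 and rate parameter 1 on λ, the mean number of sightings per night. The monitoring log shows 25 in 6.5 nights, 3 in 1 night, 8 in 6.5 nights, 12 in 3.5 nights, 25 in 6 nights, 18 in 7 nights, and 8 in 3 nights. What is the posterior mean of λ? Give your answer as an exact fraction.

Total count: 25 + 3 + 8 + 12 + 25 + 18 + 8 = 99.
Total exposure: 6.5 + 1 + 6.5 + 3.5 + 6 + 7 + 3 = 33.5 nights.
Conjugate update: add total count to the shape and total exposure to the rate, giving Gamma(129, 69/2).
Posterior mean = α'/β' = 129/(69/2) = 86/23.

86/23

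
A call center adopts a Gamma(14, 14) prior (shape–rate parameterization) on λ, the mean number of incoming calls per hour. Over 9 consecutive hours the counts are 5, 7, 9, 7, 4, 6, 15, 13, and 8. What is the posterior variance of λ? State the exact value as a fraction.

Total count: 5 + 7 + 9 + 7 + 4 + 6 + 15 + 13 + 8 = 74.
Total exposure: 9 hours.
Posterior: α' = 14 + 74 = 88, β' = 14 + 9 = 23.
Posterior variance = α'/β'² = 88/529.

88/529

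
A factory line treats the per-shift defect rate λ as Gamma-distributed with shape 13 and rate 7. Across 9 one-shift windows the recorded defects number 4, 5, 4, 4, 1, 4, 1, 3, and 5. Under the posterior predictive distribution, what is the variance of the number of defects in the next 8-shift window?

Total count: 4 + 5 + 4 + 4 + 1 + 4 + 1 + 3 + 5 = 31.
Total exposure: 9 shifts.
Conjugate update: add total count to the shape and total exposure to the rate, giving Gamma(44, 16).
The posterior predictive for a window of length T is Negative Binomial with variance T·α'·(β'+T)/β'² = 8·44·24/256 = 33.

33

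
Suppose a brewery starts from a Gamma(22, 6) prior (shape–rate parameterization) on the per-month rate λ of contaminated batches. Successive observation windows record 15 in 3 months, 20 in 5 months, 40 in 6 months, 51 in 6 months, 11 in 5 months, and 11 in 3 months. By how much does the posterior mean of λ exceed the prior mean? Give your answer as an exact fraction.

Total count: 15 + 20 + 40 + 51 + 11 + 11 = 148.
Total exposure: 3 + 5 + 6 + 6 + 5 + 3 = 28 months.
Conjugate update: add total count to the shape and total exposure to the rate, giving Gamma(170, 34).
Posterior mean = 170/34 = 5; prior mean = 22/6 = 11/3. Difference = 5 − 11/3 = 4/3.

4/3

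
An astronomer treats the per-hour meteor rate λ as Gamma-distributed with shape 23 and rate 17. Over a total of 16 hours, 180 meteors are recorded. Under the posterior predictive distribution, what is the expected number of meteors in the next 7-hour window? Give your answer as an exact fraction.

1421/33

Total count 180 over total exposure 16 hours.
Conjugate update: add total count to the shape and total exposure to the rate, giving Gamma(203, 33).
Predictive mean over a 7-hour window = T·E[λ|data] = 7·203/33 = 1421/33.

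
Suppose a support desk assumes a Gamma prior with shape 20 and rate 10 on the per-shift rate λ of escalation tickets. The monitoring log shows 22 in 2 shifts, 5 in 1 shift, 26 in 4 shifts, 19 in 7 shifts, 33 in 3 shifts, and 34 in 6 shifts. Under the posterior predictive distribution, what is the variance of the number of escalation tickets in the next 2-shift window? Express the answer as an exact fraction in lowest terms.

3710/363

Total count: 22 + 5 + 26 + 19 + 33 + 34 = 139.
Total exposure: 2 + 1 + 4 + 7 + 3 + 6 = 23 shifts.
Gamma(α, β) with Poisson data over total exposure Σt gives posterior Gamma(α+Σx, β+Σt) = Gamma(159, 33).
The posterior predictive for a window of length T is Negative Binomial with variance T·α'·(β'+T)/β'² = 2·159·35/1089 = 3710/363.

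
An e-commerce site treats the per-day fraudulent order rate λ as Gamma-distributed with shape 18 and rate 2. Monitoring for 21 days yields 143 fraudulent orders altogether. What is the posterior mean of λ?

Total count 143 over total exposure 21 days.
The Gamma prior is conjugate for the Poisson rate, so λ | data ~ Gamma(18+143, 2+21) = Gamma(161, 23).
Posterior mean = α'/β' = 161/23 = 7.

7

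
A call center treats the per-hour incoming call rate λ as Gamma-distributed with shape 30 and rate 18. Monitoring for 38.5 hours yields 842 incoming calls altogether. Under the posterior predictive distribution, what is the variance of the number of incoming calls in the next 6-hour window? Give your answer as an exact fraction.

1308000/12769

Total count 842 over total exposure 38.5 hours.
Gamma(α, β) with Poisson data over total exposure Σt gives posterior Gamma(α+Σx, β+Σt) = Gamma(872, 113/2).
The posterior predictive for a window of length T is Negative Binomial with variance T·α'·(β'+T)/β'² = 6·872·(125/2)/(12769/4) = 1308000/12769.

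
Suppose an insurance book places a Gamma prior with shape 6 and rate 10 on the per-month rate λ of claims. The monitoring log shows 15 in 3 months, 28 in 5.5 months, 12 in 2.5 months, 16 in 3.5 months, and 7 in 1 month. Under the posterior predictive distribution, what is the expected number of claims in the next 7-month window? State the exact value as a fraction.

392/17

Total count: 15 + 28 + 12 + 16 + 7 = 78.
Total exposure: 3 + 5.5 + 2.5 + 3.5 + 1 = 15.5 months.
Posterior: α' = 6 + 78 = 84, β' = 10 + 15.5 = 51/2.
Predictive mean over a 7-month window = T·E[λ|data] = 7·84/(51/2) = 392/17.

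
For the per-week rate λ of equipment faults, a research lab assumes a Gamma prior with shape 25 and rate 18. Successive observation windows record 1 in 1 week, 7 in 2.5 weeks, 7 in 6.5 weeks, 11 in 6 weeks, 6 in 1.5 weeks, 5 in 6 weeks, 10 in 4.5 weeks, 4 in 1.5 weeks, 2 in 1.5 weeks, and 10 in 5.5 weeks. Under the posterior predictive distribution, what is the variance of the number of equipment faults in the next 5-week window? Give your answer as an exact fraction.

Total count: 1 + 7 + 7 + 11 + 6 + 5 + 10 + 4 + 2 + 10 = 63.
Total exposure: 1 + 2.5 + 6.5 + 6 + 1.5 + 6 + 4.5 + 1.5 + 1.5 + 5.5 = 36.5 weeks.
Gamma(α, β) with Poisson data over total exposure Σt gives posterior Gamma(α+Σx, β+Σt) = Gamma(88, 109/2).
The posterior predictive for a window of length T is Negative Binomial with variance T·α'·(β'+T)/β'² = 5·88·(119/2)/(11881/4) = 104720/11881.

104720/11881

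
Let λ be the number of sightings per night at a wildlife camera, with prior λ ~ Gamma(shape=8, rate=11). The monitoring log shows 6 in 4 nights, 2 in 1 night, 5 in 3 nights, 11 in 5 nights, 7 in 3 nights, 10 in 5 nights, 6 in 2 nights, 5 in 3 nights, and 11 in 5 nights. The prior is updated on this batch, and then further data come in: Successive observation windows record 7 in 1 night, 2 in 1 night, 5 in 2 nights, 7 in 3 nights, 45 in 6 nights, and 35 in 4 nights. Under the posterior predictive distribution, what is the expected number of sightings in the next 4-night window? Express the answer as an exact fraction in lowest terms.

688/59

Total count: 6 + 2 + 5 + 11 + 7 + 10 + 6 + 5 + 11 = 63.
Total exposure: 4 + 1 + 3 + 5 + 3 + 5 + 2 + 3 + 5 = 31 nights.
After the first batch: Gamma(8 + 63, 11 + 31) = Gamma(71, 42).
Total count: 7 + 2 + 5 + 7 + 45 + 35 = 101.
Total exposure: 1 + 1 + 2 + 3 + 6 + 4 = 17 nights.
After the second batch: Gamma(71 + 101, 42 + 17) = Gamma(172, 59).
Predictive mean over a 4-night window = T·E[λ|data] = 4·172/59 = 688/59.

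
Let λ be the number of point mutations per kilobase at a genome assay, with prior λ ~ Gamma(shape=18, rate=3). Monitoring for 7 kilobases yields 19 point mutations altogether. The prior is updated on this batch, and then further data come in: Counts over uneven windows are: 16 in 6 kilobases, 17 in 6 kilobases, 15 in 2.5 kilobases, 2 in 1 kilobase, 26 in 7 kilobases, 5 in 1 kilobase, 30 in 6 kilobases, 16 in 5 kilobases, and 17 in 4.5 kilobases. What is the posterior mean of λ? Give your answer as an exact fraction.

Total count 19 over total exposure 7 kilobases.
After the first batch: Gamma(18 + 19, 3 + 7) = Gamma(37, 10).
Total count: 16 + 17 + 15 + 2 + 26 + 5 + 30 + 16 + 17 = 144.
Total exposure: 6 + 6 + 2.5 + 1 + 7 + 1 + 6 + 5 + 4.5 = 39 kilobases.
After the second batch: Gamma(37 + 144, 10 + 39) = Gamma(181, 49).
Posterior mean = α'/β' = 181/49.

181/49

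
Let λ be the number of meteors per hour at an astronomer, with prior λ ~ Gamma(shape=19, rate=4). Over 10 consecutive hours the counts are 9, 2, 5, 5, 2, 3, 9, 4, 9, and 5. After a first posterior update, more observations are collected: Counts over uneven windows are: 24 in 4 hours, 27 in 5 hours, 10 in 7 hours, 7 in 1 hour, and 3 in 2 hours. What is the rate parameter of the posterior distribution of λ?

33

Total count: 9 + 2 + 5 + 5 + 2 + 3 + 9 + 4 + 9 + 5 = 53.
Total exposure: 10 hours.
After the first batch: Gamma(19 + 53, 4 + 10) = Gamma(72, 14).
Total count: 24 + 27 + 10 + 7 + 3 = 71.
Total exposure: 4 + 5 + 7 + 1 + 2 = 19 hours.
After the second batch: Gamma(72 + 71, 14 + 19) = Gamma(143, 33).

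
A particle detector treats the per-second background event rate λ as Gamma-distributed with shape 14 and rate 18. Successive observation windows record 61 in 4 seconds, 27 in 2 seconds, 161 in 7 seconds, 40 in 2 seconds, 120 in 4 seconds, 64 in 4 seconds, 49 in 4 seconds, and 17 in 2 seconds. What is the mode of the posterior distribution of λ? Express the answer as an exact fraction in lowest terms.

552/47

Total count: 61 + 27 + 161 + 40 + 120 + 64 + 49 + 17 = 539.
Total exposure: 4 + 2 + 7 + 2 + 4 + 4 + 4 + 2 = 29 seconds.
By Gamma–Poisson conjugacy, the posterior is Gamma(α + Σx, β + Σt) = Gamma(14 + 539, 18 + 29) = Gamma(553, 47).
Posterior mode = (α'−1)/β' = 552/47.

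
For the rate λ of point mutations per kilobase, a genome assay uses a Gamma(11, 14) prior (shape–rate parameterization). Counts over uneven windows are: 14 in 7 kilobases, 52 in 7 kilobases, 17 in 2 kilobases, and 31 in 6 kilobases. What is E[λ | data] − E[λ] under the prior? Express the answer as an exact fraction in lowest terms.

Total count: 14 + 52 + 17 + 31 = 114.
Total exposure: 7 + 7 + 2 + 6 = 22 kilobases.
Gamma(α, β) with Poisson data over total exposure Σt gives posterior Gamma(α+Σx, β+Σt) = Gamma(125, 36).
Posterior mean = 125/36 = 125/36; prior mean = 11/14 = 11/14. Difference = 125/36 − 11/14 = 677/252.

677/252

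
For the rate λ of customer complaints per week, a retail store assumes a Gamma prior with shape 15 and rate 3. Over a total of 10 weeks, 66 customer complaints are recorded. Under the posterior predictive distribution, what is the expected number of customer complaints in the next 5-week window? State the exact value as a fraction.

Total count 66 over total exposure 10 weeks.
Posterior: α' = 15 + 66 = 81, β' = 3 + 10 = 13.
Predictive mean over a 5-week window = T·E[λ|data] = 5·81/13 = 405/13.

405/13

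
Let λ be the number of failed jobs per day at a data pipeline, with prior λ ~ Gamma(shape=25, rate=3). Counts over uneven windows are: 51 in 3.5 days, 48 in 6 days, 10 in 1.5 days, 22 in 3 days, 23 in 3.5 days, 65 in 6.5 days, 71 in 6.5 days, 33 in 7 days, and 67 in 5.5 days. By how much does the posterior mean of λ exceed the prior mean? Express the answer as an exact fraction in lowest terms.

95/138

Total count: 51 + 48 + 10 + 22 + 23 + 65 + 71 + 33 + 67 = 390.
Total exposure: 3.5 + 6 + 1.5 + 3 + 3.5 + 6.5 + 6.5 + 7 + 5.5 = 43 days.
By Gamma–Poisson conjugacy, the posterior is Gamma(α + Σx, β + Σt) = Gamma(25 + 390, 3 + 43) = Gamma(415, 46).
Posterior mean = 415/46 = 415/46; prior mean = 25/3 = 25/3. Difference = 415/46 − 25/3 = 95/138.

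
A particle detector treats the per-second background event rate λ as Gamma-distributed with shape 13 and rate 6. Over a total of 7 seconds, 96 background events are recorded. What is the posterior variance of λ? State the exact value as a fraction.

Total count 96 over total exposure 7 seconds.
By Gamma–Poisson conjugacy, the posterior is Gamma(α + Σx, β + Σt) = Gamma(13 + 96, 6 + 7) = Gamma(109, 13).
Posterior variance = α'/β'² = 109/169.

109/169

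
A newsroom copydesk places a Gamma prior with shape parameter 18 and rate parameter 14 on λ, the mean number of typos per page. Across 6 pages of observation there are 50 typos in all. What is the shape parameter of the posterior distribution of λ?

Total count 50 over total exposure 6 pages.
Gamma(α, β) with Poisson data over total exposure Σt gives posterior Gamma(α+Σx, β+Σt) = Gamma(68, 20).

68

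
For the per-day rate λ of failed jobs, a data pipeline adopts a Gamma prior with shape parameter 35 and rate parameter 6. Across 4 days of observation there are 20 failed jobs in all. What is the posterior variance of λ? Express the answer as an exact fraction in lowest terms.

Total count 20 over total exposure 4 days.
Gamma(α, β) with Poisson data over total exposure Σt gives posterior Gamma(α+Σx, β+Σt) = Gamma(55, 10).
Posterior variance = α'/β'² = 55/100 = 11/20.

11/20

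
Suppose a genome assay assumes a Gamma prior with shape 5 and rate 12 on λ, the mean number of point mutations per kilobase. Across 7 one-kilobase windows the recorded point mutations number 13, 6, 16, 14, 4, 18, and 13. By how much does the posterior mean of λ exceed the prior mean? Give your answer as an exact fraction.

973/228

Total count: 13 + 6 + 16 + 14 + 4 + 18 + 13 = 84.
Total exposure: 7 kilobases.
The Gamma prior is conjugate for the Poisson rate, so λ | data ~ Gamma(5+84, 12+7) = Gamma(89, 19).
Posterior mean = 89/19 = 89/19; prior mean = 5/12 = 5/12. Difference = 89/19 − 5/12 = 973/228.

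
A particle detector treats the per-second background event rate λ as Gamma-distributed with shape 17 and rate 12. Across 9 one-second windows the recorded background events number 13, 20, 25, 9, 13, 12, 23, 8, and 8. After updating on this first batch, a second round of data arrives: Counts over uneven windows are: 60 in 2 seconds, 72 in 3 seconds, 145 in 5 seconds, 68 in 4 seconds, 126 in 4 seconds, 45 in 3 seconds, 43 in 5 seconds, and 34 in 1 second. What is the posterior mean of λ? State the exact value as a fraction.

247/16

Total count: 13 + 20 + 25 + 9 + 13 + 12 + 23 + 8 + 8 = 131.
Total exposure: 9 seconds.
After the first batch: Gamma(17 + 131, 12 + 9) = Gamma(148, 21).
Total count: 60 + 72 + 145 + 68 + 126 + 45 + 43 + 34 = 593.
Total exposure: 2 + 3 + 5 + 4 + 4 + 3 + 5 + 1 = 27 seconds.
After the second batch: Gamma(148 + 593, 21 + 27) = Gamma(741, 48).
Posterior mean = α'/β' = 741/48 = 247/16.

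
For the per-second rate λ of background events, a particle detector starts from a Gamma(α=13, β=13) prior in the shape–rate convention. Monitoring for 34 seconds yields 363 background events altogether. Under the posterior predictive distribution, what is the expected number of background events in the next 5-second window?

Total count 363 over total exposure 34 seconds.
Gamma(α, β) with Poisson data over total exposure Σt gives posterior Gamma(α+Σx, β+Σt) = Gamma(376, 47).
Predictive mean over a 5-second window = T·E[λ|data] = 5·376/47 = 40.

40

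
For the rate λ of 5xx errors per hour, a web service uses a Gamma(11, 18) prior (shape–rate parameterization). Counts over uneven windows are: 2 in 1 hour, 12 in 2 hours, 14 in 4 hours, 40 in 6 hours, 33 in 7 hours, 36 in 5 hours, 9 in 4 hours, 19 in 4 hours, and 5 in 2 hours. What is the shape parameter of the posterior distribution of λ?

Total count: 2 + 12 + 14 + 40 + 33 + 36 + 9 + 19 + 5 = 170.
Total exposure: 1 + 2 + 4 + 6 + 7 + 5 + 4 + 4 + 2 = 35 hours.
Gamma(α, β) with Poisson data over total exposure Σt gives posterior Gamma(α+Σx, β+Σt) = Gamma(181, 53).

181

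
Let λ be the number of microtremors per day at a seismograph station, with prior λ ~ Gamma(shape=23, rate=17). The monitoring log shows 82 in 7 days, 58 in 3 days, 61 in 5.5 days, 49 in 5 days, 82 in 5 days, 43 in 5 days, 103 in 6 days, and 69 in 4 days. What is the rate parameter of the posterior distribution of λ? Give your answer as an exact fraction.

115/2

Total count: 82 + 58 + 61 + 49 + 82 + 43 + 103 + 69 = 547.
Total exposure: 7 + 3 + 5.5 + 5 + 5 + 5 + 6 + 4 = 40.5 days.
Posterior: α' = 23 + 547 = 570, β' = 17 + 40.5 = 115/2.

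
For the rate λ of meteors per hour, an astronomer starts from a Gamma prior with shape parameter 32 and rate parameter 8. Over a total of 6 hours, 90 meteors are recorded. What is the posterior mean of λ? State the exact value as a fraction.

Total count 90 over total exposure 6 hours.
Gamma(α, β) with Poisson data over total exposure Σt gives posterior Gamma(α+Σx, β+Σt) = Gamma(122, 14).
Posterior mean = α'/β' = 122/14 = 61/7.

61/7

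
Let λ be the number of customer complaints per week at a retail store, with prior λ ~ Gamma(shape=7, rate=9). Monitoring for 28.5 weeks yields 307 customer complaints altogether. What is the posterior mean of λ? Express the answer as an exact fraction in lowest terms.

Total count 307 over total exposure 28.5 weeks.
Gamma(α, β) with Poisson data over total exposure Σt gives posterior Gamma(α+Σx, β+Σt) = Gamma(314, 75/2).
Posterior mean = α'/β' = 314/(75/2) = 628/75.

628/75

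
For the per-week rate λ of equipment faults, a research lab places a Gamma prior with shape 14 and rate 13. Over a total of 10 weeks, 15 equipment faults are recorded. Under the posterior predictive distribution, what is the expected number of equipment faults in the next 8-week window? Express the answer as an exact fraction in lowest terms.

232/23

Total count 15 over total exposure 10 weeks.
Conjugate update: add total count to the shape and total exposure to the rate, giving Gamma(29, 23).
Predictive mean over an 8-week window = T·E[λ|data] = 8·29/23 = 232/23.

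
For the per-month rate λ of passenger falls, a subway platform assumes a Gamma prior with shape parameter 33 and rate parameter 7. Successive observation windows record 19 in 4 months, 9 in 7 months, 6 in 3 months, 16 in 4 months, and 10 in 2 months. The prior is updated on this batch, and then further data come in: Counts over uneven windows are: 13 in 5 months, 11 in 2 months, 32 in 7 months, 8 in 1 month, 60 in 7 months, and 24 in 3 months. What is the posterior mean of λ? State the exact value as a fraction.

Total count: 19 + 9 + 6 + 16 + 10 = 60.
Total exposure: 4 + 7 + 3 + 4 + 2 = 20 months.
After the first batch: Gamma(33 + 60, 7 + 20) = Gamma(93, 27).
Total count: 13 + 11 + 32 + 8 + 60 + 24 = 148.
Total exposure: 5 + 2 + 7 + 1 + 7 + 3 = 25 months.
After the second batch: Gamma(93 + 148, 27 + 25) = Gamma(241, 52).
Posterior mean = α'/β' = 241/52.

241/52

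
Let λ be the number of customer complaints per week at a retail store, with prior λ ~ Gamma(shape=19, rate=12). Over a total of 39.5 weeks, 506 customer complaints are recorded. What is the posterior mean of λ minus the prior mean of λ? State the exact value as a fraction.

Total count 506 over total exposure 39.5 weeks.
Gamma(α, β) with Poisson data over total exposure Σt gives posterior Gamma(α+Σx, β+Σt) = Gamma(525, 103/2).
Posterior mean = 525/(103/2) = 1050/103; prior mean = 19/12 = 19/12. Difference = 1050/103 − 19/12 = 10643/1236.

10643/1236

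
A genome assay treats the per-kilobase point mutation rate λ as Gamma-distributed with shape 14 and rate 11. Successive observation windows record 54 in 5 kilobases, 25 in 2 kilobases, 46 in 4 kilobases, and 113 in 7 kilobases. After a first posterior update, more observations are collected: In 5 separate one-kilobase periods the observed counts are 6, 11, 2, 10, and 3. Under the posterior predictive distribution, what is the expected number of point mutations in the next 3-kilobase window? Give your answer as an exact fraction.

Total count: 54 + 25 + 46 + 113 = 238.
Total exposure: 5 + 2 + 4 + 7 = 18 kilobases.
After the first batch: Gamma(14 + 238, 11 + 18) = Gamma(252, 29).
Total count: 6 + 11 + 2 + 10 + 3 = 32.
Total exposure: 5 kilobases.
After the second batch: Gamma(252 + 32, 29 + 5) = Gamma(284, 34).
Predictive mean over a 3-kilobase window = T·E[λ|data] = 3·284/34 = 426/17.

426/17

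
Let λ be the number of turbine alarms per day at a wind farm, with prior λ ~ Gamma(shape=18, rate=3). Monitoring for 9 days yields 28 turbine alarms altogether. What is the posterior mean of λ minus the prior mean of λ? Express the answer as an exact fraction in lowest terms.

-13/6

Total count 28 over total exposure 9 days.
The Gamma prior is conjugate for the Poisson rate, so λ | data ~ Gamma(18+28, 3+9) = Gamma(46, 12).
Posterior mean = 46/12 = 23/6; prior mean = 18/3 = 6. Difference = 23/6 − 6 = -13/6.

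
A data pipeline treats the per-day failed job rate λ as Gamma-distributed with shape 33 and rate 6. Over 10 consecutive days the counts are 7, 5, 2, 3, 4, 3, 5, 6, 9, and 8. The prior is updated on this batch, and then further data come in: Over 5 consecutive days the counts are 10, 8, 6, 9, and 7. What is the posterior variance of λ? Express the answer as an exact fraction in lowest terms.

125/441

Total count: 7 + 5 + 2 + 3 + 4 + 3 + 5 + 6 + 9 + 8 = 52.
Total exposure: 10 days.
After the first batch: Gamma(33 + 52, 6 + 10) = Gamma(85, 16).
Total count: 10 + 8 + 6 + 9 + 7 = 40.
Total exposure: 5 days.
After the second batch: Gamma(85 + 40, 16 + 5) = Gamma(125, 21).
Posterior variance = α'/β'² = 125/441.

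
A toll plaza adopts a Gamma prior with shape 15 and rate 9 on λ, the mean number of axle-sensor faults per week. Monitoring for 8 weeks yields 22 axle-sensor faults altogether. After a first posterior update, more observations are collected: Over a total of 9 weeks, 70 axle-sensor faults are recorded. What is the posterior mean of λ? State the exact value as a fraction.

Total count 22 over total exposure 8 weeks.
After the first batch: Gamma(15 + 22, 9 + 8) = Gamma(37, 17).
Total count 70 over total exposure 9 weeks.
After the second batch: Gamma(37 + 70, 17 + 9) = Gamma(107, 26).
Posterior mean = α'/β' = 107/26.

107/26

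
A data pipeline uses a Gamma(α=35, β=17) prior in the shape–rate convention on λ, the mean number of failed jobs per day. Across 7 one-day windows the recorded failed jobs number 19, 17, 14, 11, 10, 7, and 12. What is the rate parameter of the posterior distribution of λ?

Total count: 19 + 17 + 14 + 11 + 10 + 7 + 12 = 90.
Total exposure: 7 days.
The Gamma prior is conjugate for the Poisson rate, so λ | data ~ Gamma(35+90, 17+7) = Gamma(125, 24).

24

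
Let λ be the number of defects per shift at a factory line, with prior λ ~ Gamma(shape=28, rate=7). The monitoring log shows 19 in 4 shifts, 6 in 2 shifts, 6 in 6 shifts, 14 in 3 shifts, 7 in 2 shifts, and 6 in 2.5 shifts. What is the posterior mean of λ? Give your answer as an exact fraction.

172/53

Total count: 19 + 6 + 6 + 14 + 7 + 6 = 58.
Total exposure: 4 + 2 + 6 + 3 + 2 + 2.5 = 19.5 shifts.
By Gamma–Poisson conjugacy, the posterior is Gamma(α + Σx, β + Σt) = Gamma(28 + 58, 7 + 19.5) = Gamma(86, 53/2).
Posterior mean = α'/β' = 86/(53/2) = 172/53.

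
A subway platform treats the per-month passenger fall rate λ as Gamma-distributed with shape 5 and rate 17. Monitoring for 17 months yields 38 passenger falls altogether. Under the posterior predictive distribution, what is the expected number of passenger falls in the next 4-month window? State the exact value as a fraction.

Total count 38 over total exposure 17 months.
Posterior: α' = 5 + 38 = 43, β' = 17 + 17 = 34.
Predictive mean over a 4-month window = T·E[λ|data] = 4·43/34 = 86/17.

86/17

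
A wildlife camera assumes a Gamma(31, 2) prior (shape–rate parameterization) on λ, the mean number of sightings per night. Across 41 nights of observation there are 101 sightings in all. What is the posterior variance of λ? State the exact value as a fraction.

132/1849

Total count 101 over total exposure 41 nights.
The Gamma prior is conjugate for the Poisson rate, so λ | data ~ Gamma(31+101, 2+41) = Gamma(132, 43).
Posterior variance = α'/β'² = 132/1849.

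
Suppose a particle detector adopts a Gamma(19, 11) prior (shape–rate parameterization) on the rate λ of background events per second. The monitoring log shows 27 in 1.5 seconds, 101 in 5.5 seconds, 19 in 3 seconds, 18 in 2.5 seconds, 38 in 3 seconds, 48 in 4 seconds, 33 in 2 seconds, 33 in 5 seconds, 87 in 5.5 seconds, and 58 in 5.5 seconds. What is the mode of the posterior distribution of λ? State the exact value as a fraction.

Total count: 27 + 101 + 19 + 18 + 38 + 48 + 33 + 33 + 87 + 58 = 462.
Total exposure: 1.5 + 5.5 + 3 + 2.5 + 3 + 4 + 2 + 5 + 5.5 + 5.5 = 37.5 seconds.
Posterior: α' = 19 + 462 = 481, β' = 11 + 37.5 = 97/2.
Posterior mode = (α'−1)/β' = 480/(97/2) = 960/97.

960/97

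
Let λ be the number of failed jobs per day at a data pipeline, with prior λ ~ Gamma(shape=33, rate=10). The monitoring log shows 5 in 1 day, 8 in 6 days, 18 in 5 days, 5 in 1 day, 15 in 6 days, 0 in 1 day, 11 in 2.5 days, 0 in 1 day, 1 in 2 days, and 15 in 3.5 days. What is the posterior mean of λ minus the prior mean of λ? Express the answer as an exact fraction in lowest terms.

Total count: 5 + 8 + 18 + 5 + 15 + 0 + 11 + 0 + 1 + 15 = 78.
Total exposure: 1 + 6 + 5 + 1 + 6 + 1 + 2.5 + 1 + 2 + 3.5 = 29 days.
By Gamma–Poisson conjugacy, the posterior is Gamma(α + Σx, β + Σt) = Gamma(33 + 78, 10 + 29) = Gamma(111, 39).
Posterior mean = 111/39 = 37/13; prior mean = 33/10 = 33/10. Difference = 37/13 − 33/10 = -59/130.

-59/130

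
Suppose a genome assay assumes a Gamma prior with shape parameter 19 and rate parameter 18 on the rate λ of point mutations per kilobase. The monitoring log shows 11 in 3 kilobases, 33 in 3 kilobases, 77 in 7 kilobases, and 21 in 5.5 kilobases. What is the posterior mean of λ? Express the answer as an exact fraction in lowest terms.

Total count: 11 + 33 + 77 + 21 = 142.
Total exposure: 3 + 3 + 7 + 5.5 = 18.5 kilobases.
The Gamma prior is conjugate for the Poisson rate, so λ | data ~ Gamma(19+142, 18+18.5) = Gamma(161, 73/2).
Posterior mean = α'/β' = 161/(73/2) = 322/73.

322/73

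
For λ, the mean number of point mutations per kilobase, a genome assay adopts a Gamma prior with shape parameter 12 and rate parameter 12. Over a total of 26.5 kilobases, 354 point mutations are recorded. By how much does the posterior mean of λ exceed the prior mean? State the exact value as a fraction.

Total count 354 over total exposure 26.5 kilobases.
Posterior: α' = 12 + 354 = 366, β' = 12 + 26.5 = 77/2.
Posterior mean = 366/(77/2) = 732/77; prior mean = 12/12 = 1. Difference = 732/77 − 1 = 655/77.

655/77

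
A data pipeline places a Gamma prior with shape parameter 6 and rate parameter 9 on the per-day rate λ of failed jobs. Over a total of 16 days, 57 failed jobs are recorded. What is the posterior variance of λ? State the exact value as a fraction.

Total count 57 over total exposure 16 days.
By Gamma–Poisson conjugacy, the posterior is Gamma(α + Σx, β + Σt) = Gamma(6 + 57, 9 + 16) = Gamma(63, 25).
Posterior variance = α'/β'² = 63/625.

63/625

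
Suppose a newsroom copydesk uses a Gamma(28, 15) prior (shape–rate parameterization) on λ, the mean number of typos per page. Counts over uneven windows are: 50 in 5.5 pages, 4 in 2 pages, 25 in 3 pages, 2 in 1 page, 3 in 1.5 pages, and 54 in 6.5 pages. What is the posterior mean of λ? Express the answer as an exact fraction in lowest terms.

332/69

Total count: 50 + 4 + 25 + 2 + 3 + 54 = 138.
Total exposure: 5.5 + 2 + 3 + 1 + 1.5 + 6.5 = 19.5 pages.
Conjugate update: add total count to the shape and total exposure to the rate, giving Gamma(166, 69/2).
Posterior mean = α'/β' = 166/(69/2) = 332/69.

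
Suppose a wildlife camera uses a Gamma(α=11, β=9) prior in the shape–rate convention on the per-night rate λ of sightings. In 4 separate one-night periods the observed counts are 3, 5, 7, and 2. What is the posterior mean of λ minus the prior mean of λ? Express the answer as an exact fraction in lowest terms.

Total count: 3 + 5 + 7 + 2 = 17.
Total exposure: 4 nights.
Posterior: α' = 11 + 17 = 28, β' = 9 + 4 = 13.
Posterior mean = 28/13 = 28/13; prior mean = 11/9 = 11/9. Difference = 28/13 − 11/9 = 109/117.

109/117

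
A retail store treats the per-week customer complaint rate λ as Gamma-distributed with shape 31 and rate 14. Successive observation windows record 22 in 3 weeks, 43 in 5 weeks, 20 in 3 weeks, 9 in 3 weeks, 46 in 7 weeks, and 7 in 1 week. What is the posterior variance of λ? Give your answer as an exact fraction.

Total count: 22 + 43 + 20 + 9 + 46 + 7 = 147.
Total exposure: 3 + 5 + 3 + 3 + 7 + 1 = 22 weeks.
Gamma(α, β) with Poisson data over total exposure Σt gives posterior Gamma(α+Σx, β+Σt) = Gamma(178, 36).
Posterior variance = α'/β'² = 178/1296 = 89/648.

89/648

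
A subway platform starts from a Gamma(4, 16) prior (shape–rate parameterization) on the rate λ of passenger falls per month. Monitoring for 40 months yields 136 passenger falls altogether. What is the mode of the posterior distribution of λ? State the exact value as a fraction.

139/56

Total count 136 over total exposure 40 months.
Conjugate update: add total count to the shape and total exposure to the rate, giving Gamma(140, 56).
Posterior mode = (α'−1)/β' = 139/56.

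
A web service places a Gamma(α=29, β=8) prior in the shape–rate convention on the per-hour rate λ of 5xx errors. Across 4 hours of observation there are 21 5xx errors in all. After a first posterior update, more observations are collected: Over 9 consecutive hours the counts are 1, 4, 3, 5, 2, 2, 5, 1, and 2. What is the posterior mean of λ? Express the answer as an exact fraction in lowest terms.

25/7

Total count 21 over total exposure 4 hours.
After the first batch: Gamma(29 + 21, 8 + 4) = Gamma(50, 12).
Total count: 1 + 4 + 3 + 5 + 2 + 2 + 5 + 1 + 2 = 25.
Total exposure: 9 hours.
After the second batch: Gamma(50 + 25, 12 + 9) = Gamma(75, 21).
Posterior mean = α'/β' = 75/21 = 25/7.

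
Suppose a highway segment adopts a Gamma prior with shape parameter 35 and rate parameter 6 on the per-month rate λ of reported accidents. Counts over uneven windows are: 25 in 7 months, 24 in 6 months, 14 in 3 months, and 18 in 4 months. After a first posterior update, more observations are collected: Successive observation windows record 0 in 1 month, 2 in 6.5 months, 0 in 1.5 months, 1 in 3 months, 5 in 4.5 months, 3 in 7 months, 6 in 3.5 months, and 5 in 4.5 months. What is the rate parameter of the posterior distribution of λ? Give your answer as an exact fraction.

115/2

Total count: 25 + 24 + 14 + 18 = 81.
Total exposure: 7 + 6 + 3 + 4 = 20 months.
After the first batch: Gamma(35 + 81, 6 + 20) = Gamma(116, 26).
Total count: 0 + 2 + 0 + 1 + 5 + 3 + 6 + 5 = 22.
Total exposure: 1 + 6.5 + 1.5 + 3 + 4.5 + 7 + 3.5 + 4.5 = 31.5 months.
After the second batch: Gamma(116 + 22, 26 + 31.5) = Gamma(138, 115/2).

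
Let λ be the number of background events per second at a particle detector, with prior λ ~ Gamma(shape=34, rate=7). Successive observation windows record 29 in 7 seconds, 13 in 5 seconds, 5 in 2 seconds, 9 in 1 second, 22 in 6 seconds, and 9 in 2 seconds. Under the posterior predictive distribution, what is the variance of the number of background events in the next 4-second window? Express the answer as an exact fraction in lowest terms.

4114/225

Total count: 29 + 13 + 5 + 9 + 22 + 9 = 87.
Total exposure: 7 + 5 + 2 + 1 + 6 + 2 = 23 seconds.
Posterior: α' = 34 + 87 = 121, β' = 7 + 23 = 30.
The posterior predictive for a window of length T is Negative Binomial with variance T·α'·(β'+T)/β'² = 4·121·34/900 = 4114/225.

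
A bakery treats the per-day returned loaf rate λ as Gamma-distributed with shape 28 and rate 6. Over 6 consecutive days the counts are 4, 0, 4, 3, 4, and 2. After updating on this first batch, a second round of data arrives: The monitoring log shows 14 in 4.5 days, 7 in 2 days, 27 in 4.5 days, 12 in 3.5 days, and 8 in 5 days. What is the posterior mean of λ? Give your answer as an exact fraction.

Total count: 4 + 0 + 4 + 3 + 4 + 2 = 17.
Total exposure: 6 days.
After the first batch: Gamma(28 + 17, 6 + 6) = Gamma(45, 12).
Total count: 14 + 7 + 27 + 12 + 8 = 68.
Total exposure: 4.5 + 2 + 4.5 + 3.5 + 5 = 19.5 days.
After the second batch: Gamma(45 + 68, 12 + 19.5) = Gamma(113, 63/2).
Posterior mean = α'/β' = 113/(63/2) = 226/63.

226/63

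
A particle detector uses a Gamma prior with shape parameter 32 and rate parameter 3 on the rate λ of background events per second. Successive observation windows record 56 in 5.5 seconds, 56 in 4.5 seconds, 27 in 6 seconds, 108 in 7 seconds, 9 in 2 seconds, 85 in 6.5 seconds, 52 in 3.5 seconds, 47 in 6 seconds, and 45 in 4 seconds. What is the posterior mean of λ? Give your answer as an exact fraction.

517/48

Total count: 56 + 56 + 27 + 108 + 9 + 85 + 52 + 47 + 45 = 485.
Total exposure: 5.5 + 4.5 + 6 + 7 + 2 + 6.5 + 3.5 + 6 + 4 = 45 seconds.
The Gamma prior is conjugate for the Poisson rate, so λ | data ~ Gamma(32+485, 3+45) = Gamma(517, 48).
Posterior mean = α'/β' = 517/48.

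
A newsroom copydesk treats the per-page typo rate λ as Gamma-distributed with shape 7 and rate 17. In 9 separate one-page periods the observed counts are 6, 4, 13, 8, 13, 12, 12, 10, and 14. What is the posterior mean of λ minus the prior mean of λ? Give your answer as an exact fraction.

Total count: 6 + 4 + 13 + 8 + 13 + 12 + 12 + 10 + 14 = 92.
Total exposure: 9 pages.
Conjugate update: add total count to the shape and total exposure to the rate, giving Gamma(99, 26).
Posterior mean = 99/26 = 99/26; prior mean = 7/17 = 7/17. Difference = 99/26 − 7/17 = 1501/442.

1501/442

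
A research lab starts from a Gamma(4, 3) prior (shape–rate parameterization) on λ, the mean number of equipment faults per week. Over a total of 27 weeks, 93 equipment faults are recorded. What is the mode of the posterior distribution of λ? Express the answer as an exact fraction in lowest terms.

16/5

Total count 93 over total exposure 27 weeks.
The Gamma prior is conjugate for the Poisson rate, so λ | data ~ Gamma(4+93, 3+27) = Gamma(97, 30).
Posterior mode = (α'−1)/β' = 96/30 = 16/5.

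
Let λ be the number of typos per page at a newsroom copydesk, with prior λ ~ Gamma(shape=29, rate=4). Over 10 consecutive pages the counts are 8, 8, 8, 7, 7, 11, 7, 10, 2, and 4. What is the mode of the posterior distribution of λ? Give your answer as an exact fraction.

Total count: 8 + 8 + 8 + 7 + 7 + 11 + 7 + 10 + 2 + 4 = 72.
Total exposure: 10 pages.
The Gamma prior is conjugate for the Poisson rate, so λ | data ~ Gamma(29+72, 4+10) = Gamma(101, 14).
Posterior mode = (α'−1)/β' = 100/14 = 50/7.

50/7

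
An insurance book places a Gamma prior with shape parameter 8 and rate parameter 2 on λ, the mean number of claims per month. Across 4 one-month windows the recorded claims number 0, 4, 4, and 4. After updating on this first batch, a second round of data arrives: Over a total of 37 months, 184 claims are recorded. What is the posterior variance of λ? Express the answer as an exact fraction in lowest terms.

Total count: 0 + 4 + 4 + 4 = 12.
Total exposure: 4 months.
After the first batch: Gamma(8 + 12, 2 + 4) = Gamma(20, 6).
Total count 184 over total exposure 37 months.
After the second batch: Gamma(20 + 184, 6 + 37) = Gamma(204, 43).
Posterior variance = α'/β'² = 204/1849.

204/1849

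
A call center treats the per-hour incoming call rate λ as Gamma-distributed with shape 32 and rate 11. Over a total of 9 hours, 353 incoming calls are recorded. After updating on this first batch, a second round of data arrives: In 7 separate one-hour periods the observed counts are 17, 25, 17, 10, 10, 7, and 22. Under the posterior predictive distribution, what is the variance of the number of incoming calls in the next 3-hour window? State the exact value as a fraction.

4930/81

Total count 353 over total exposure 9 hours.
After the first batch: Gamma(32 + 353, 11 + 9) = Gamma(385, 20).
Total count: 17 + 25 + 17 + 10 + 10 + 7 + 22 = 108.
Total exposure: 7 hours.
After the second batch: Gamma(385 + 108, 20 + 7) = Gamma(493, 27).
The posterior predictive for a window of length T is Negative Binomial with variance T·α'·(β'+T)/β'² = 3·493·30/729 = 4930/81.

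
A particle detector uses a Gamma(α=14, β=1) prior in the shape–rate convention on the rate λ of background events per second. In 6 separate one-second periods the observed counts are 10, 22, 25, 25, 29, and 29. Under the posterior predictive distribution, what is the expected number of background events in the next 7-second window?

154

Total count: 10 + 22 + 25 + 25 + 29 + 29 = 140.
Total exposure: 6 seconds.
The Gamma prior is conjugate for the Poisson rate, so λ | data ~ Gamma(14+140, 1+6) = Gamma(154, 7).
Predictive mean over a 7-second window = T·E[λ|data] = 7·154/7 = 154.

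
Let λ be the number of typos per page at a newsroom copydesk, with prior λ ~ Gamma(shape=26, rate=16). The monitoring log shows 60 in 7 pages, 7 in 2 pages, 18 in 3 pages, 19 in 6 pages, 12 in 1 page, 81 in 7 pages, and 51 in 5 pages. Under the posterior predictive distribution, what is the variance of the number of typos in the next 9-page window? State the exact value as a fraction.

Total count: 60 + 7 + 18 + 19 + 12 + 81 + 51 = 248.
Total exposure: 7 + 2 + 3 + 6 + 1 + 7 + 5 = 31 pages.
By Gamma–Poisson conjugacy, the posterior is Gamma(α + Σx, β + Σt) = Gamma(26 + 248, 16 + 31) = Gamma(274, 47).
The posterior predictive for a window of length T is Negative Binomial with variance T·α'·(β'+T)/β'² = 9·274·56/2209 = 138096/2209.

138096/2209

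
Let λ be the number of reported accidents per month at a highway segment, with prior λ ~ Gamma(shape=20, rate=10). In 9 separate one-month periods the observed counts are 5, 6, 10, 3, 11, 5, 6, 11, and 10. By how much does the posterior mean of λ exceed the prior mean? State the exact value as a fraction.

49/19

Total count: 5 + 6 + 10 + 3 + 11 + 5 + 6 + 11 + 10 = 67.
Total exposure: 9 months.
Conjugate update: add total count to the shape and total exposure to the rate, giving Gamma(87, 19).
Posterior mean = 87/19 = 87/19; prior mean = 20/10 = 2. Difference = 87/19 − 2 = 49/19.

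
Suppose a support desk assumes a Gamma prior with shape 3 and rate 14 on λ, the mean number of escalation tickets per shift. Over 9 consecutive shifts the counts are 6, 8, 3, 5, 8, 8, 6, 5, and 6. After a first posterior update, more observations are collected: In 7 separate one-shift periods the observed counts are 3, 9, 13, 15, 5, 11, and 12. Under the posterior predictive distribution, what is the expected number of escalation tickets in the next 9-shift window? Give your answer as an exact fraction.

Total count: 6 + 8 + 3 + 5 + 8 + 8 + 6 + 5 + 6 = 55.
Total exposure: 9 shifts.
After the first batch: Gamma(3 + 55, 14 + 9) = Gamma(58, 23).
Total count: 3 + 9 + 13 + 15 + 5 + 11 + 12 = 68.
Total exposure: 7 shifts.
After the second batch: Gamma(58 + 68, 23 + 7) = Gamma(126, 30).
Predictive mean over a 9-shift window = T·E[λ|data] = 9·126/30 = 189/5.

189/5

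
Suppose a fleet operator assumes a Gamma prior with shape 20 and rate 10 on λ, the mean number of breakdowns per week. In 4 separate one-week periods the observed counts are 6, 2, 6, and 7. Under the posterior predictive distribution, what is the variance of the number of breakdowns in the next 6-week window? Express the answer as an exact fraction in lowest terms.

1230/49

Total count: 6 + 2 + 6 + 7 = 21.
Total exposure: 4 weeks.
Gamma(α, β) with Poisson data over total exposure Σt gives posterior Gamma(α+Σx, β+Σt) = Gamma(41, 14).
The posterior predictive for a window of length T is Negative Binomial with variance T·α'·(β'+T)/β'² = 6·41·20/196 = 1230/49.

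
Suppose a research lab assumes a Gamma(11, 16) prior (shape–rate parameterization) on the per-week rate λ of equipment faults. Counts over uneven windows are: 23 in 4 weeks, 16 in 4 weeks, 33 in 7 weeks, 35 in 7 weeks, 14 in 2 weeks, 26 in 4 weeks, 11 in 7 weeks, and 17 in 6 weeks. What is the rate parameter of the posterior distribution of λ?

Total count: 23 + 16 + 33 + 35 + 14 + 26 + 11 + 17 = 175.
Total exposure: 4 + 4 + 7 + 7 + 2 + 4 + 7 + 6 = 41 weeks.
Gamma(α, β) with Poisson data over total exposure Σt gives posterior Gamma(α+Σx, β+Σt) = Gamma(186, 57).

57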